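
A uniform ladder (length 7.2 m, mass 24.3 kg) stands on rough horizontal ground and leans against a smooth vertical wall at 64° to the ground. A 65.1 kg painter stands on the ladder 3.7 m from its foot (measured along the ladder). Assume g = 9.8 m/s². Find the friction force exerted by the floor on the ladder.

Torques about the foot: N_wall · 7.2 sin 64° = 24.3×9.8×3.6 cos 64° + 65.1×9.8×3.7 cos 64° → N_wall = 217.98 N.
ΣF_x = 0: f_floor = N_wall = 217.98 N.

f ≈ 218 N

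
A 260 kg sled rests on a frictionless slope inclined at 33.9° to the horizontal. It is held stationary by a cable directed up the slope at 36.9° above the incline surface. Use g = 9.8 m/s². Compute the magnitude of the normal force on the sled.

N ≈ 1050 N

Take axes along and perpendicular to the incline. Weight components: W sin 33.9° = 1421 N down-slope, W cos 33.9° = 2115 N into the surface.
Along incline: T cos 36.9° = W sin 33.9° → T = 1777 N.
Perpendicular: N = W cos 33.9° − T sin 36.9° = 1048 N.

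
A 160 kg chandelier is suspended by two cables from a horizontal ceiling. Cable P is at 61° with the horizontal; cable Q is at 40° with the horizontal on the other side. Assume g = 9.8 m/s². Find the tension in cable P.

T_P ≈ 1220 N

Weight W = 160 × 9.8 = 1568 N acts straight down.
Horizontal: T_P cos 61° = T_Q cos 40°  →  T_Q = 0.6329 T_P.
Vertical: T_P sin 61° + T_Q sin 40° = 1568.
Substituting the horizontal relation into the vertical equation gives 1.281 T_P = 1568, so T_P = 1224 N.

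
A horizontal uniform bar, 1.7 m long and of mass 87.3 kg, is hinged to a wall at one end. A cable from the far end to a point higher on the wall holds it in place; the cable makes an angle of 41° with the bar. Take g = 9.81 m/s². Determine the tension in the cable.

Take torques about the hinge: T sin 41° · 1.7 = 87.3×9.81×0.85 = 727.95 N·m.
So T = 727.95 / (0.6561 × 1.7) = 652.7 N.

T ≈ 653 N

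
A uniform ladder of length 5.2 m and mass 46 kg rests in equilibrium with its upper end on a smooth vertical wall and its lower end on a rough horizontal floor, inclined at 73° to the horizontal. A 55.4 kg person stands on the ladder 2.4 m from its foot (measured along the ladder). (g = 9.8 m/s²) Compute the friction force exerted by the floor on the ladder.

Torques about the foot: N_wall · 5.2 sin 73° = 46×9.8×2.6 cos 73° + 55.4×9.8×2.4 cos 73° → N_wall = 145.52 N.
ΣF_x = 0: f_floor = N_wall = 145.52 N.

f ≈ 146 N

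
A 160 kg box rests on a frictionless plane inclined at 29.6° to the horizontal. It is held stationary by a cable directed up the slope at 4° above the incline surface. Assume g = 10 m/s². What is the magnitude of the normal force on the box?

N ≈ 1340 N

Take axes along and perpendicular to the incline. Weight components: W sin 29.6° = 790.3 N down-slope, W cos 29.6° = 1391 N into the surface.
Along incline: T cos 4° = W sin 29.6° → T = 792.2 N.
Perpendicular: N = W cos 29.6° − T sin 4° = 1336 N.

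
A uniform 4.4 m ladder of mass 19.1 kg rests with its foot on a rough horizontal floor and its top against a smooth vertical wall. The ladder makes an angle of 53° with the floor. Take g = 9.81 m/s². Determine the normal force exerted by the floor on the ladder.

N_floor ≈ 187 N

ΣF_y = 0: N_floor = 19.1×9.81 = 187.37 N.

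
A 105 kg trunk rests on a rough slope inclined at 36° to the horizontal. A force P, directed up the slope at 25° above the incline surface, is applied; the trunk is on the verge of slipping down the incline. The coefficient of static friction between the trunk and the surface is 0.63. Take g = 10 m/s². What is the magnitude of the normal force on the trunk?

On the verge of sliding down the incline, friction equals μN and acts up the slope.
Perpendicular: N + P sin 25° = W cos 36° = 849.5 N.
Along incline: P cos 25° + μN = W sin 36° with W sin 36° = 617.2 N.
Solving the pair for P and N: P = 128.1 N, N = 795.3 N (and f = μN = 501.1 N).

N ≈ 795 N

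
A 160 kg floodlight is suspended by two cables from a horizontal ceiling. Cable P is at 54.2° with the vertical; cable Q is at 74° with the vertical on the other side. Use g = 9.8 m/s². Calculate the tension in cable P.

Angles from the horizontal: cable P is 90° − 54.2° = 35.8°, cable Q is 90° − 74° = 16°.
Weight W = 160 × 9.8 = 1568 N acts straight down.
Horizontal: T_P cos 35.8° = T_Q cos 16°  →  T_Q = 0.8437 T_P.
Vertical: T_P sin 35.8° + T_Q sin 16° = 1568.
Substituting the horizontal relation into the vertical equation gives 0.8175 T_P = 1568, so T_P = 1918 N.

T_P ≈ 1920 N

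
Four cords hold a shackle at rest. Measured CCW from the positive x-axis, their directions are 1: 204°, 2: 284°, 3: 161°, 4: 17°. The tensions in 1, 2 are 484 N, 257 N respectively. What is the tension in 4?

Resolve: ΣF_x = 484 cos 204° + 257 cos 284° + T_3 cos 161° + T_4 cos 17° = 0.
        ΣF_y = 484 sin 204° + 257 sin 284° + T_3 sin 161° + T_4 sin 17° = 0.
The known terms sum to (-380, -446.2) N, so -0.9455 T_3 + 0.9563 T_4 = 380 and 0.3256 T_3 + 0.2924 T_4 = 446.2.
Solving simultaneously: T_3 = 537 N, T_4 = 928.3 N.

T_4 ≈ 928 N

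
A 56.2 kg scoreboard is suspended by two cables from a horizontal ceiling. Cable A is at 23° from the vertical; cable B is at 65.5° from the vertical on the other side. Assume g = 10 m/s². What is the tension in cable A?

T_A ≈ 512 N

Angles from the horizontal: cable A is 90° − 23° = 67°, cable B is 90° − 65.5° = 24.5°.
Weight W = 56.2 × 10 = 562 N acts straight down.
Horizontal: T_A cos 67° = T_B cos 24.5°  →  T_B = 0.4294 T_A.
Vertical: T_A sin 67° + T_B sin 24.5° = 562.
Substituting the horizontal relation into the vertical equation gives 1.099 T_A = 562, so T_A = 511.6 N.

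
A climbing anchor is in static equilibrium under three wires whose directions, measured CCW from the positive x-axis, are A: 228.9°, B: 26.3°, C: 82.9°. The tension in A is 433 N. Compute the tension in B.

T_B ≈ 290 N

Resolve: ΣF_x = 433 cos 228.9° + T_B cos 26.3° + T_C cos 82.9° = 0.
        ΣF_y = 433 sin 228.9° + T_B sin 26.3° + T_C sin 82.9° = 0.
The known terms sum to (-284.6, -326.3) N, so 0.8965 T_B + 0.1236 T_C = 284.6 and 0.4431 T_B + 0.9923 T_C = 326.3.
Solving simultaneously: T_B = 290 N, T_C = 199.3 N.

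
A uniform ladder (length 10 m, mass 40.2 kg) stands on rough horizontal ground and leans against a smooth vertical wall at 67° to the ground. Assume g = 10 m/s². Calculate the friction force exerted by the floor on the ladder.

Torques about the foot: N_wall · 10 sin 67° = 40.2×10×5 cos 67° → N_wall = 85.319 N.
ΣF_x = 0: f_floor = N_wall = 85.319 N.

f ≈ 85.3 N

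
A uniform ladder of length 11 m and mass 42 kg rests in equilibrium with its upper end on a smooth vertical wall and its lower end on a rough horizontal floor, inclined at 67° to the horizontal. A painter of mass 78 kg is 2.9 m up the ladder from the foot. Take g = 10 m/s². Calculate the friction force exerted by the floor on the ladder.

Torques about the foot: N_wall · 11 sin 67° = 42×10×5.5 cos 67° + 78×10×2.9 cos 67° → N_wall = 176.43 N.
ΣF_x = 0: f_floor = N_wall = 176.43 N.

f ≈ 176 N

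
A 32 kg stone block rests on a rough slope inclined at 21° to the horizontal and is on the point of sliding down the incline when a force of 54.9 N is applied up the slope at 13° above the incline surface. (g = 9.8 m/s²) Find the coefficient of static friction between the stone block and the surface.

On the verge of sliding down the incline, friction is at its maximum μN and acts up the slope.
Perpendicular to incline: N = W cos 21° − P sin 13° = 292.8 − 12.35 = 280.4 N.
Along incline: P cos 13° + μN = W sin 21° → μ = (W sin 21° − P cos 13°) / N = 0.21.

μ ≈ 0.210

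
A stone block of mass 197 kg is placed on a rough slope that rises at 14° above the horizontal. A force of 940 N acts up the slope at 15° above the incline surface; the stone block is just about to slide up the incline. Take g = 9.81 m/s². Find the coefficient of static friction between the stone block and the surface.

μ ≈ 0.270

On the verge of sliding up the incline, friction is at its maximum μN and acts down the slope.
Perpendicular to incline: N = W cos 14° − P sin 15° = 1875 − 243.3 = 1632 N.
Along incline: P cos 15° − μN = W sin 14° → μ = −(W sin 14° − P cos 15°) / N = 0.2699.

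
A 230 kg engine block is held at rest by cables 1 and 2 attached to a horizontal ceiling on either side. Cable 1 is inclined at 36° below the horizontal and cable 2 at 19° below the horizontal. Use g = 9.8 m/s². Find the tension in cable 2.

Weight W = 230 × 9.8 = 2254 N acts straight down.
Horizontal: T_1 cos 36° = T_2 cos 19°  →  T_1 = 1.169 T_2.
Vertical: T_1 sin 36° + T_2 sin 19° = 2254.
Substituting the horizontal relation into the vertical equation gives 1.013 T_2 = 2254, so T_2 = 2226 N.

T_2 ≈ 2230 N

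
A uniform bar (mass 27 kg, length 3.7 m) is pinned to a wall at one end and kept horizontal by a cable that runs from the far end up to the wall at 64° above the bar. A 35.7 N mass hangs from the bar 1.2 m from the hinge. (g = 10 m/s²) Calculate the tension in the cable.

Take torques about the hinge: T sin 64° · 3.7 = 27×10×1.85 + 35.7×1.2 = 542.34 N·m.
So T = 542.34 / (0.8988 × 3.7) = 163.08 N.

T ≈ 163 N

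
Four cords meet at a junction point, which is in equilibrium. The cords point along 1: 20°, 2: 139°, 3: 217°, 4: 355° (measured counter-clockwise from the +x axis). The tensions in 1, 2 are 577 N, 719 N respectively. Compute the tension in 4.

Resolve: ΣF_x = 577 cos 20° + 719 cos 139° + T_3 cos 217° + T_4 cos 355° = 0.
        ΣF_y = 577 sin 20° + 719 sin 139° + T_3 sin 217° + T_4 sin 355° = 0.
The known terms sum to (-0.4335, 669.1) N, so -0.7986 T_3 + 0.9962 T_4 = 0.4335 and -0.6018 T_3 − 0.0872 T_4 = -669.1.
Solving simultaneously: T_3 = 996 N, T_4 = 798.9 N.

T_4 ≈ 799 N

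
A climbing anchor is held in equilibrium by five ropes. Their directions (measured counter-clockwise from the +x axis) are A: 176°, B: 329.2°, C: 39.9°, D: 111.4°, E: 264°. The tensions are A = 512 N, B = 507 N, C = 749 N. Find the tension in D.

T_D ≈ 1020 N

Resolve: ΣF_x = 512 cos 176° + 507 cos 329.2° + 749 cos 39.9° + T_D cos 111.4° + T_E cos 264° = 0.
        ΣF_y = 512 sin 176° + 507 sin 329.2° + 749 sin 39.9° + T_D sin 111.4° + T_E sin 264° = 0.
The known terms sum to (499.3, 256.6) N, so -0.3649 T_D − 0.1045 T_E = -499.3 and 0.9311 T_D − 0.9945 T_E = -256.6.
Solving simultaneously: T_D = 1021 N, T_E = 1214 N.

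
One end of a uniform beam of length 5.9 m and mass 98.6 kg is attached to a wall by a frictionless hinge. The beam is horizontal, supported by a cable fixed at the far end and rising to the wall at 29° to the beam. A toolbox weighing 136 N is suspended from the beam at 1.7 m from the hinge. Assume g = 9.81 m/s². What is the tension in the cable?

Take torques about the hinge: T sin 29° · 5.9 = 98.6×9.81×2.95 + 136×1.7 = 3084.6 N·m.
So T = 3084.6 / (0.4848 × 5.9) = 1078.4 N.

T ≈ 1080 N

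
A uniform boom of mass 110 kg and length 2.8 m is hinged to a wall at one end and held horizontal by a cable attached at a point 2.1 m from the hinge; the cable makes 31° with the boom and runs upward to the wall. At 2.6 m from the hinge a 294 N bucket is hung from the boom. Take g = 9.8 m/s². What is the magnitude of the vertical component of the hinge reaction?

Take torques about the hinge: T sin 31° · 2.1 = 110×9.8×1.4 + 294×2.6 = 2273.6 N·m.
So T = 2273.6 / (0.5150 × 2.1) = 2102.1 N.
ΣF_y = 0: H_y = (110×9.8 + 294) − T sin 31° = 1372 − 1082.7 = 289.33 N.

|H_y| ≈ 289 N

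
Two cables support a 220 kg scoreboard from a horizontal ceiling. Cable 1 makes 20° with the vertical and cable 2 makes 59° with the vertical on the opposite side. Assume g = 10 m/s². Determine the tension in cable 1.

Angles from the horizontal: cable 1 is 90° − 20° = 70°, cable 2 is 90° − 59° = 31°.
Weight W = 220 × 10 = 2200 N acts straight down.
Horizontal: T_1 cos 70° = T_2 cos 31°  →  T_2 = 0.399 T_1.
Vertical: T_1 sin 70° + T_2 sin 31° = 2200.
Substituting the horizontal relation into the vertical equation gives 1.145 T_1 = 2200, so T_1 = 1921 N.

T_1 ≈ 1920 N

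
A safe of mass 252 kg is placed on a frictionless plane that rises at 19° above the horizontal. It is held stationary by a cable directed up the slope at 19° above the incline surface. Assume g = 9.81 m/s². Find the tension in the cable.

Take axes along and perpendicular to the incline. Weight components: W sin 19° = 804.8 N down-slope, W cos 19° = 2337 N into the surface.
Along incline: T cos 19° = W sin 19° → T = 851.2 N.
Perpendicular: N = W cos 19° − T sin 19° = 2060 N.

T ≈ 851 N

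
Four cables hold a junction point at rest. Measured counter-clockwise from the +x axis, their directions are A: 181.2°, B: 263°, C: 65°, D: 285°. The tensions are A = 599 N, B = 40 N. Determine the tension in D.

T_D ≈ 817 N

Resolve: ΣF_x = 599 cos 181.2° + 40 cos 263° + T_C cos 65° + T_D cos 285° = 0.
        ΣF_y = 599 sin 181.2° + 40 sin 263° + T_C sin 65° + T_D sin 285° = 0.
The known terms sum to (-603.7, -52.25) N, so 0.4226 T_C + 0.2588 T_D = 603.7 and 0.9063 T_C − 0.9659 T_D = 52.25.
Solving simultaneously: T_C = 928.3 N, T_D = 816.9 N.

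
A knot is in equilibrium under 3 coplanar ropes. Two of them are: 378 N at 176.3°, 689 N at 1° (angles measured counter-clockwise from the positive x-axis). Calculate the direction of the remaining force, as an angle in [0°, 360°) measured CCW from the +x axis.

θ ≈ 187°

Sum the known components: ΣF_x = 311.7 N, ΣF_y = 36.42 N.
For equilibrium the remaining force must supply (−ΣF_x, −ΣF_y) = (-311.7, -36.42) N.
Magnitude = √((-311.7)² + (-36.42)²) = 313.8 N; direction = atan2(-36.42, -311.7) = 186.7°.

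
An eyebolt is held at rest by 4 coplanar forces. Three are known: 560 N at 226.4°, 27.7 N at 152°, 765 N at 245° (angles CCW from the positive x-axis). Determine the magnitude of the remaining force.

Sum the known components: ΣF_x = -733.9 N, ΣF_y = -1086 N.
For equilibrium the remaining force must supply (−ΣF_x, −ΣF_y) = (733.9, 1086) N.
Magnitude = √((733.9)² + (1086)²) = 1311 N; direction = atan2(1086, 733.9) = 55.9°.

F ≈ 1310 N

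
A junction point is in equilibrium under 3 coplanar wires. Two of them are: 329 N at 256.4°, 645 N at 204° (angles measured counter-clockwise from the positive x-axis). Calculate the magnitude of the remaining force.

F ≈ 885 N

Sum the known components: ΣF_x = -666.6 N, ΣF_y = -582.1 N.
For equilibrium the remaining force must supply (−ΣF_x, −ΣF_y) = (666.6, 582.1) N.
Magnitude = √((666.6)² + (582.1)²) = 885 N; direction = atan2(582.1, 666.6) = 41.1°.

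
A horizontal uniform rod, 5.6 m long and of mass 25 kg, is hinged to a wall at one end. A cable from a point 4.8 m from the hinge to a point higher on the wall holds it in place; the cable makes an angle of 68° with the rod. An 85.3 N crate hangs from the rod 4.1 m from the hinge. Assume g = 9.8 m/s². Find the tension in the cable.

Take torques about the hinge: T sin 68° · 4.8 = 25×9.8×2.8 + 85.3×4.1 = 1035.7 N·m.
So T = 1035.7 / (0.9272 × 4.8) = 232.72 N.

T ≈ 233 N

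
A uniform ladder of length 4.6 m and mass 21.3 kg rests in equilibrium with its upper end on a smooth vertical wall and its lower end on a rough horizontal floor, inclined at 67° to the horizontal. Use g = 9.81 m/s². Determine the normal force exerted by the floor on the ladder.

N_floor ≈ 209 N

ΣF_y = 0: N_floor = 21.3×9.81 = 208.95 N.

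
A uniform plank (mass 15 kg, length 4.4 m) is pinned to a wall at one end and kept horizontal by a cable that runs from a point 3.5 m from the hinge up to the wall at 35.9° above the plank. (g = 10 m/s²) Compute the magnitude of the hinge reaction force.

Take torques about the hinge: T sin 35.9° · 3.5 = 15×10×2.2 = 330 N·m.
So T = 330 / (0.5864 × 3.5) = 160.79 N.
ΣF_x = 0: H_x = T cos 35.9° = 130.25 N.
ΣF_y = 0: H_y = (15×10) − T sin 35.9° = 150 − 94.286 = 55.714 N.
|H| = √(H_x² + H_y²) = √((130.25)² + (55.714)²) = 141.67 N.

|H| ≈ 142 N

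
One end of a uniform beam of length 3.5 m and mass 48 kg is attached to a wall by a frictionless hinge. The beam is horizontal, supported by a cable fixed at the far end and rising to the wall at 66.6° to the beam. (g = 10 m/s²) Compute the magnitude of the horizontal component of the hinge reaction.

Take torques about the hinge: T sin 66.6° · 3.5 = 48×10×1.75 = 840 N·m.
So T = 840 / (0.9178 × 3.5) = 261.51 N.
ΣF_x = 0: H_x = T cos 66.6° = 103.86 N.

H_x ≈ 104 N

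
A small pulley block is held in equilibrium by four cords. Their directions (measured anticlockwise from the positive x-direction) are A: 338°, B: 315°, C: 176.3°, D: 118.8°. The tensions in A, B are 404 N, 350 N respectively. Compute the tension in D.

T_D ≈ 424 N

Resolve: ΣF_x = 404 cos 338° + 350 cos 315° + T_C cos 176.3° + T_D cos 118.8° = 0.
        ΣF_y = 404 sin 338° + 350 sin 315° + T_C sin 176.3° + T_D sin 118.8° = 0.
The known terms sum to (622.1, -398.8) N, so -0.9979 T_C − 0.4818 T_D = -622.1 and 0.0645 T_C + 0.8763 T_D = 398.8.
Solving simultaneously: T_C = 418.5 N, T_D = 424.3 N.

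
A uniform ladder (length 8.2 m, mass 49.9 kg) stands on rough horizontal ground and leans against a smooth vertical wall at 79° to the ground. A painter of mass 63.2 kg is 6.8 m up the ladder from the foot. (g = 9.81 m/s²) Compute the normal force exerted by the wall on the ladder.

N_wall ≈ 148 N

Torques about the foot: N_wall · 8.2 sin 79° = 49.9×9.81×4.1 cos 79° + 63.2×9.81×6.8 cos 79° → N_wall = 147.52 N.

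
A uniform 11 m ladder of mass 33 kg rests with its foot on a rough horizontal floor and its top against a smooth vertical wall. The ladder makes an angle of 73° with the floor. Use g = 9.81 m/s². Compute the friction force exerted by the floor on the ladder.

Torques about the foot: N_wall · 11 sin 73° = 33×9.81×5.5 cos 73° → N_wall = 49.487 N.
ΣF_x = 0: f_floor = N_wall = 49.487 N.

f ≈ 49.5 N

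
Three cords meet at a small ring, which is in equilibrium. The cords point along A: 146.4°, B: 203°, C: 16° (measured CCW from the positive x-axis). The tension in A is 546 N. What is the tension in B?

Resolve: ΣF_x = 546 cos 146.4° + T_B cos 203° + T_C cos 16° = 0.
        ΣF_y = 546 sin 146.4° + T_B sin 203° + T_C sin 16° = 0.
The known terms sum to (-454.8, 302.2) N, so -0.9205 T_B + 0.9613 T_C = 454.8 and -0.3907 T_B + 0.2756 T_C = -302.2.
Solving simultaneously: T_B = 3412 N, T_C = 3740 N.

T_B ≈ 3410 N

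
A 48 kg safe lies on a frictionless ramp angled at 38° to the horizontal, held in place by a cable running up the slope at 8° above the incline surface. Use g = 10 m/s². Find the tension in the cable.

T ≈ 298 N

Take axes along and perpendicular to the incline. Weight components: W sin 38° = 295.5 N down-slope, W cos 38° = 378.2 N into the surface.
Along incline: T cos 8° = W sin 38° → T = 298.4 N.
Perpendicular: N = W cos 38° − T sin 8° = 336.7 N.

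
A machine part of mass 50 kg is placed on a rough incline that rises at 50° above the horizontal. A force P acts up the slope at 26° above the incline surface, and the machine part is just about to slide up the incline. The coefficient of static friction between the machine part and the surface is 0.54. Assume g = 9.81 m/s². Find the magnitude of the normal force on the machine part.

On the verge of sliding up the incline, friction equals μN and acts down the slope.
Perpendicular: N + P sin 26° = W cos 50° = 315.3 N.
Along incline: P cos 26° = W sin 50° + μN  with W sin 50° = 375.7 N.
Solving the pair for P and N: P = 480.8 N, N = 104.5 N (and f = μN = 56.43 N).

N ≈ 105 N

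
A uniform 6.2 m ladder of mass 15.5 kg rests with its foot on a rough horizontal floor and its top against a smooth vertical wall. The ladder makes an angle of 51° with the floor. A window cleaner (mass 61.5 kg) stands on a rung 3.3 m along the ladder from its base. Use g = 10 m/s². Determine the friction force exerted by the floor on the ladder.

Torques about the foot: N_wall · 6.2 sin 51° = 15.5×10×3.1 cos 51° + 61.5×10×3.3 cos 51° → N_wall = 327.83 N.
ΣF_x = 0: f_floor = N_wall = 327.83 N.

f ≈ 328 N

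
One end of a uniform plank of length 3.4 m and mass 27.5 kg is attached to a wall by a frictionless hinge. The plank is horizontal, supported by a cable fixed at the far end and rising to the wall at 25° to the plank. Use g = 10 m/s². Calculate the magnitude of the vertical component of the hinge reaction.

|H_y| ≈ 137 N

Take torques about the hinge: T sin 25° · 3.4 = 27.5×10×1.7 = 467.5 N·m.
So T = 467.5 / (0.4226 × 3.4) = 325.35 N.
ΣF_y = 0: H_y = (27.5×10) − T sin 25° = 275 − 137.5 = 137.5 N.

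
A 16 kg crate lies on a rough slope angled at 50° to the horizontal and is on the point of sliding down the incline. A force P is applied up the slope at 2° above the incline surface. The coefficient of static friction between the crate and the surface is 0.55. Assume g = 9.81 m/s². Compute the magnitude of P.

P ≈ 66.1 N

On the verge of sliding down the incline, friction equals μN and acts up the slope.
Perpendicular: N + P sin 2° = W cos 50° = 100.9 N.
Along incline: P cos 2° + μN = W sin 50° with W sin 50° = 120.2 N.
Solving the pair for P and N: P = 66.06 N, N = 98.59 N (and f = μN = 54.22 N).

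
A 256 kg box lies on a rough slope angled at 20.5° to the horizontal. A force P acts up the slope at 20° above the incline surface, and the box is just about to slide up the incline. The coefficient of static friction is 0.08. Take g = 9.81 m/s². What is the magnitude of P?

P ≈ 1100 N

On the verge of sliding up the incline, friction equals μN and acts down the slope.
Perpendicular: N + P sin 20° = W cos 20.5° = 2352 N.
Along incline: P cos 20° = W sin 20.5° + μN  with W sin 20.5° = 879.5 N.
Solving the pair for P and N: P = 1104 N, N = 1975 N (and f = μN = 158 N).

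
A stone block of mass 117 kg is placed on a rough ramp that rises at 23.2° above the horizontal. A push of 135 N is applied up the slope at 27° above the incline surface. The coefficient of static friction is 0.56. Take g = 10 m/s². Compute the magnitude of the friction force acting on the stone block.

f ≈ 341 N

Axes along / perpendicular to the incline. W sin 23.2° = 460.9 N down-slope; W cos 23.2° = 1075 N into the surface.
Perpendicular: N = W cos 23.2° − P sin 27° = 1075 − 61.29 = 1014 N.
Along incline: P cos 27° + f = W sin 23.2° (friction acts up-slope) → f = 460.9 − 120.3 = 340.6 N.
|f| = 340.6 N ≤ μN = 567.9 N, so the stone block is indeed static.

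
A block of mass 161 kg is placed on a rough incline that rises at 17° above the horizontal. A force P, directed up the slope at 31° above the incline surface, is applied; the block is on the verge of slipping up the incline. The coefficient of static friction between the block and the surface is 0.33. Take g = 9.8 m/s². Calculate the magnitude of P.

P ≈ 934 N

On the verge of sliding up the incline, friction equals μN and acts down the slope.
Perpendicular: N + P sin 31° = W cos 17° = 1509 N.
Along incline: P cos 31° = W sin 17° + μN  with W sin 17° = 461.3 N.
Solving the pair for P and N: P = 933.9 N, N = 1028 N (and f = μN = 339.2 N).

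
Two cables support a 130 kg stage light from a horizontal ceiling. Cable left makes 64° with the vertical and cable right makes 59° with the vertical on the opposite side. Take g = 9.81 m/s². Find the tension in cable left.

Angles from the horizontal: cable left is 90° − 64° = 26°, cable right is 90° − 59° = 31°.
Weight W = 130 × 9.81 = 1275 N acts straight down.
Horizontal: T_left cos 26° = T_right cos 31°  →  T_right = 1.049 T_left.
Vertical: T_left sin 26° + T_right sin 31° = 1275.
Substituting the horizontal relation into the vertical equation gives 0.9784 T_left = 1275, so T_left = 1303 N.

T_left ≈ 1300 N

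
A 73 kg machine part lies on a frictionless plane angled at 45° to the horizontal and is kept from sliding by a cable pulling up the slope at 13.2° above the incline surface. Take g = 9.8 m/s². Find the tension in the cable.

Take axes along and perpendicular to the incline. Weight components: W sin 45° = 505.9 N down-slope, W cos 45° = 505.9 N into the surface.
Along incline: T cos 13.2° = W sin 45° → T = 519.6 N.
Perpendicular: N = W cos 45° − T sin 13.2° = 387.2 N.

T ≈ 520 N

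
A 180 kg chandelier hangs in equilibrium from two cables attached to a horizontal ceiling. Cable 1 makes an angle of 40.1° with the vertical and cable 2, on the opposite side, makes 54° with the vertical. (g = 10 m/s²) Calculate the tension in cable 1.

Angles from the horizontal: cable 1 is 90° − 40.1° = 49.9°, cable 2 is 90° − 54° = 36°.
Weight W = 180 × 10 = 1800 N acts straight down.
Horizontal: T_1 cos 49.9° = T_2 cos 36°  →  T_2 = 0.7962 T_1.
Vertical: T_1 sin 49.9° + T_2 sin 36° = 1800.
Substituting the horizontal relation into the vertical equation gives 1.233 T_1 = 1800, so T_1 = 1460 N.

T_1 ≈ 1460 N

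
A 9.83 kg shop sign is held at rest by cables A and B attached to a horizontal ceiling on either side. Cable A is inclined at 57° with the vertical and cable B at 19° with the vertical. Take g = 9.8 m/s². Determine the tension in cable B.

T_B ≈ 83.3 N

Angles from the horizontal: cable A is 90° − 57° = 33°, cable B is 90° − 19° = 71°.
Weight W = 9.83 × 9.8 = 96.33 N acts straight down.
Horizontal: T_A cos 33° = T_B cos 71°  →  T_A = 0.3882 T_B.
Vertical: T_A sin 33° + T_B sin 71° = 96.33.
Substituting the horizontal relation into the vertical equation gives 1.157 T_B = 96.33, so T_B = 83.27 N.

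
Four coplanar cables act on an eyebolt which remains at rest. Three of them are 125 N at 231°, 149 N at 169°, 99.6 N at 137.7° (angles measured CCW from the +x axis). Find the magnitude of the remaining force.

Sum the known components: ΣF_x = -298.6 N, ΣF_y = -1.681 N.
For equilibrium the remaining force must supply (−ΣF_x, −ΣF_y) = (298.6, 1.681) N.
Magnitude = √((298.6)² + (1.681)²) = 298.6 N; direction = atan2(1.681, 298.6) = 0.3°.

F ≈ 299 N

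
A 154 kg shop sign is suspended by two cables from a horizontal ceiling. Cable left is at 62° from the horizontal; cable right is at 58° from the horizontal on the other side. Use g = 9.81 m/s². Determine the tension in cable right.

Weight W = 154 × 9.81 = 1511 N acts straight down.
Horizontal: T_left cos 62° = T_right cos 58°  →  T_left = 1.129 T_right.
Vertical: T_left sin 62° + T_right sin 58° = 1511.
Substituting the horizontal relation into the vertical equation gives 1.845 T_right = 1511, so T_right = 819 N.

T_right ≈ 819 N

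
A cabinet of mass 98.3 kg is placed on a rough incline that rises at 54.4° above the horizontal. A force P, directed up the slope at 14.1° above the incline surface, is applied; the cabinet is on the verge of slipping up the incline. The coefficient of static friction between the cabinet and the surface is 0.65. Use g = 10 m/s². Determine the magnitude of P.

On the verge of sliding up the incline, friction equals μN and acts down the slope.
Perpendicular: N + P sin 14.1° = W cos 54.4° = 572.2 N.
Along incline: P cos 14.1° = W sin 54.4° + μN  with W sin 54.4° = 799.3 N.
Solving the pair for P and N: P = 1038 N, N = 319.3 N (and f = μN = 207.6 N).

P ≈ 1040 N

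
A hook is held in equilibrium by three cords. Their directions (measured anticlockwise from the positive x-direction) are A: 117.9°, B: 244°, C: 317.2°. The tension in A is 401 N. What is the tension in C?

T_C ≈ 338 N

Resolve: ΣF_x = 401 cos 117.9° + T_B cos 244° + T_C cos 317.2° = 0.
        ΣF_y = 401 sin 117.9° + T_B sin 244° + T_C sin 317.2° = 0.
The known terms sum to (-187.6, 354.4) N, so -0.4384 T_B + 0.7337 T_C = 187.6 and -0.8988 T_B − 0.6794 T_C = -354.4.
Solving simultaneously: T_B = 138.4 N, T_C = 338.4 N.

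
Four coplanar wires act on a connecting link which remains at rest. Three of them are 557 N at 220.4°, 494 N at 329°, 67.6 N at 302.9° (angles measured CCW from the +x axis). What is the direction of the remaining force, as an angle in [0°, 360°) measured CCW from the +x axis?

θ ≈ 93.1°

Sum the known components: ΣF_x = 35.98 N, ΣF_y = -672.2 N.
For equilibrium the remaining force must supply (−ΣF_x, −ΣF_y) = (-35.98, 672.2) N.
Magnitude = √((-35.98)² + (672.2)²) = 673.2 N; direction = atan2(672.2, -35.98) = 93.1°.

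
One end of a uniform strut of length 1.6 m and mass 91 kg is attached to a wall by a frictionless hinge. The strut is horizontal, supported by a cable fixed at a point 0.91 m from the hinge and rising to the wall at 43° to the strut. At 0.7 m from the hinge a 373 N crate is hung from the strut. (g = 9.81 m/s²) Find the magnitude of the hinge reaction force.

|H| ≈ 1170 N

Take torques about the hinge: T sin 43° · 0.91 = 91×9.81×0.8 + 373×0.7 = 975.27 N·m.
So T = 975.27 / (0.6820 × 0.91) = 1571.4 N.
ΣF_x = 0: H_x = T cos 43° = 1149.3 N.
ΣF_y = 0: H_y = (91×9.81 + 373) − T sin 43° = 1265.7 − 1071.7 = 193.99 N.
|H| = √(H_x² + H_y²) = √((1149.3)² + (193.99)²) = 1165.5 N.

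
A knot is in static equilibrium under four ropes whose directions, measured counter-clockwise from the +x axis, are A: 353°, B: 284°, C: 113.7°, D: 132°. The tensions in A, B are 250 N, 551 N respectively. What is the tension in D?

T_D ≈ 389 N

Resolve: ΣF_x = 250 cos 353° + 551 cos 284° + T_C cos 113.7° + T_D cos 132° = 0.
        ΣF_y = 250 sin 353° + 551 sin 284° + T_C sin 113.7° + T_D sin 132° = 0.
The known terms sum to (381.4, -565.1) N, so -0.4019 T_C − 0.6691 T_D = -381.4 and 0.9157 T_C + 0.7431 T_D = 565.1.
Solving simultaneously: T_C = 301.5 N, T_D = 388.9 N.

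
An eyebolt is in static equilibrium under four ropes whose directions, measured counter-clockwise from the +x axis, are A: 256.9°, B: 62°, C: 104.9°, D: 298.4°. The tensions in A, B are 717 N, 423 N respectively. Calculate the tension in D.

T_D ≈ 208 N

Resolve: ΣF_x = 717 cos 256.9° + 423 cos 62° + T_C cos 104.9° + T_D cos 298.4° = 0.
        ΣF_y = 717 sin 256.9° + 423 sin 62° + T_C sin 104.9° + T_D sin 298.4° = 0.
The known terms sum to (36.08, -324.9) N, so -0.2571 T_C + 0.4756 T_D = -36.08 and 0.9664 T_C − 0.8796 T_D = 324.9.
Solving simultaneously: T_C = 525.9 N, T_D = 208.5 N.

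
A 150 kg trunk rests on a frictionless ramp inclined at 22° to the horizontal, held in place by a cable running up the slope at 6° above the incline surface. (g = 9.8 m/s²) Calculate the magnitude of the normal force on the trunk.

Take axes along and perpendicular to the incline. Weight components: W sin 22° = 550.7 N down-slope, W cos 22° = 1363 N into the surface.
Along incline: T cos 6° = W sin 22° → T = 553.7 N.
Perpendicular: N = W cos 22° − T sin 6° = 1305 N.

N ≈ 1310 N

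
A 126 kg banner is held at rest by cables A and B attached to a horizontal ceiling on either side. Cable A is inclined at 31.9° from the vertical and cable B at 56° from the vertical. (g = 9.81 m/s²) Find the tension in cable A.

Angles from the horizontal: cable A is 90° − 31.9° = 58.1°, cable B is 90° − 56° = 34°.
Weight W = 126 × 9.81 = 1236 N acts straight down.
Horizontal: T_A cos 58.1° = T_B cos 34°  →  T_B = 0.6374 T_A.
Vertical: T_A sin 58.1° + T_B sin 34° = 1236.
Substituting the horizontal relation into the vertical equation gives 1.205 T_A = 1236, so T_A = 1025 N.

T_A ≈ 1030 N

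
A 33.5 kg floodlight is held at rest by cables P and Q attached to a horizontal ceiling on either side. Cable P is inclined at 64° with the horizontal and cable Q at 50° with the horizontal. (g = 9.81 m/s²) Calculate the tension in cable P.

Weight W = 33.5 × 9.81 = 328.6 N acts straight down.
Horizontal: T_P cos 64° = T_Q cos 50°  →  T_Q = 0.682 T_P.
Vertical: T_P sin 64° + T_Q sin 50° = 328.6.
Substituting the horizontal relation into the vertical equation gives 1.421 T_P = 328.6, so T_P = 231.2 N.

T_P ≈ 231 N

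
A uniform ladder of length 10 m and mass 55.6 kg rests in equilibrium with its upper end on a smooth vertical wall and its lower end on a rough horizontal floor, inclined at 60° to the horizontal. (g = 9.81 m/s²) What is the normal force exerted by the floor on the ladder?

N_floor ≈ 545 N

ΣF_y = 0: N_floor = 55.6×9.81 = 545.44 N.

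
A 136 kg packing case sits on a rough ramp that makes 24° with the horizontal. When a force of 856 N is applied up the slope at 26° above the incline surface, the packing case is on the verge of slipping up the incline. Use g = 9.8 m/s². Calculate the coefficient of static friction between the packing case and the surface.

On the verge of sliding up the incline, friction is at its maximum μN and acts down the slope.
Perpendicular to incline: N = W cos 24° − P sin 26° = 1218 − 375.2 = 842.3 N.
Along incline: P cos 26° − μN = W sin 24° → μ = −(W sin 24° − P cos 26°) / N = 0.2698.

μ ≈ 0.270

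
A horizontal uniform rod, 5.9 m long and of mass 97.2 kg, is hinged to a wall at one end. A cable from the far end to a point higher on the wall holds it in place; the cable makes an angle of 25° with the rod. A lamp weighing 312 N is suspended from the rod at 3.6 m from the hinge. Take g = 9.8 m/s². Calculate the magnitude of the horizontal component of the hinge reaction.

H_x ≈ 1430 N

Take torques about the hinge: T sin 25° · 5.9 = 97.2×9.8×2.95 + 312×3.6 = 3933.3 N·m.
So T = 3933.3 / (0.4226 × 5.9) = 1577.4 N.
ΣF_x = 0: H_x = T cos 25° = 1429.6 N.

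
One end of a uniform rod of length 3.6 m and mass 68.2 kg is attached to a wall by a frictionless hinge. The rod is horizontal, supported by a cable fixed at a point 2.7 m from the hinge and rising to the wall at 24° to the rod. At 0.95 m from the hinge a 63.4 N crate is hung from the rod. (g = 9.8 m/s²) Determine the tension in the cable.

T ≈ 1150 N

Take torques about the hinge: T sin 24° · 2.7 = 68.2×9.8×1.8 + 63.4×0.95 = 1263.3 N·m.
So T = 1263.3 / (0.4067 × 2.7) = 1150.3 N.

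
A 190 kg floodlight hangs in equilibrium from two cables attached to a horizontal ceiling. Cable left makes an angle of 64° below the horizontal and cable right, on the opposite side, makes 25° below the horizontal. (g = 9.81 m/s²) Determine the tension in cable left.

T_left ≈ 1690 N

Weight W = 190 × 9.81 = 1864 N acts straight down.
Horizontal: T_left cos 64° = T_right cos 25°  →  T_right = 0.4837 T_left.
Vertical: T_left sin 64° + T_right sin 25° = 1864.
Substituting the horizontal relation into the vertical equation gives 1.103 T_left = 1864, so T_left = 1690 N.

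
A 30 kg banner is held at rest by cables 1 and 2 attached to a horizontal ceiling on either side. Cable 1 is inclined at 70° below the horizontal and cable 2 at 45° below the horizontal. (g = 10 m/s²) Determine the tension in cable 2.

Weight W = 30 × 10 = 300 N acts straight down.
Horizontal: T_1 cos 70° = T_2 cos 45°  →  T_1 = 2.067 T_2.
Vertical: T_1 sin 70° + T_2 sin 45° = 300.
Substituting the horizontal relation into the vertical equation gives 2.65 T_2 = 300, so T_2 = 113.2 N.

T_2 ≈ 113 N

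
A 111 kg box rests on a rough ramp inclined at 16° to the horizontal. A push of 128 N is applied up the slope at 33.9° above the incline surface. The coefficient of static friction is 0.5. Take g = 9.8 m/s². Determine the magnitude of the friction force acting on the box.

Axes along / perpendicular to the incline. W sin 16° = 299.8 N down-slope; W cos 16° = 1046 N into the surface.
Perpendicular: N = W cos 16° − P sin 33.9° = 1046 − 71.39 = 974.3 N.
Along incline: P cos 33.9° + f = W sin 16° (friction acts up-slope) → f = 299.8 − 106.2 = 193.6 N.
|f| = 193.6 N ≤ μN = 487.1 N, so the box is indeed static.

f ≈ 194 N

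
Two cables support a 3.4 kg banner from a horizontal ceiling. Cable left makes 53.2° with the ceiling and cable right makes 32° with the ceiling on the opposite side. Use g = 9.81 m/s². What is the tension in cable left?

T_left ≈ 28.4 N

Weight W = 3.4 × 9.81 = 33.35 N acts straight down.
Horizontal: T_left cos 53.2° = T_right cos 32°  →  T_right = 0.7064 T_left.
Vertical: T_left sin 53.2° + T_right sin 32° = 33.35.
Substituting the horizontal relation into the vertical equation gives 1.175 T_left = 33.35, so T_left = 28.39 N.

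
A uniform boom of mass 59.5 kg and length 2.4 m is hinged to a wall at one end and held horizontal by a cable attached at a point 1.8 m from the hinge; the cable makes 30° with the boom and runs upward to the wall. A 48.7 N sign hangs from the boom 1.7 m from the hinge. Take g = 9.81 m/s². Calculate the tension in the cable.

Take torques about the hinge: T sin 30° · 1.8 = 59.5×9.81×1.2 + 48.7×1.7 = 783.22 N·m.
So T = 783.22 / (0.5000 × 1.8) = 870.25 N.

T ≈ 870 N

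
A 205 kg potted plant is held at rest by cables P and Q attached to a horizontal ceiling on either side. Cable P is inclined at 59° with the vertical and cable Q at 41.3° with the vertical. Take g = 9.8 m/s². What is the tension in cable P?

Angles from the horizontal: cable P is 90° − 59° = 31°, cable Q is 90° − 41.3° = 48.7°.
Weight W = 205 × 9.8 = 2009 N acts straight down.
Horizontal: T_P cos 31° = T_Q cos 48.7°  →  T_Q = 1.299 T_P.
Vertical: T_P sin 31° + T_Q sin 48.7° = 2009.
Substituting the horizontal relation into the vertical equation gives 1.491 T_P = 2009, so T_P = 1348 N.

T_P ≈ 1350 N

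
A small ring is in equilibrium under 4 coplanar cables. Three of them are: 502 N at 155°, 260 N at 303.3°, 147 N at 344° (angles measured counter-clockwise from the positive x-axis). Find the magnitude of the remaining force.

F ≈ 177 N

Sum the known components: ΣF_x = -170.9 N, ΣF_y = -45.67 N.
For equilibrium the remaining force must supply (−ΣF_x, −ΣF_y) = (170.9, 45.67) N.
Magnitude = √((170.9)² + (45.67)²) = 176.9 N; direction = atan2(45.67, 170.9) = 15.0°.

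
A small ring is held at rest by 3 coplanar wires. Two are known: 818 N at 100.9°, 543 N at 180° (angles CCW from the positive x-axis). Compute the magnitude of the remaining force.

F ≈ 1060 N

Sum the known components: ΣF_x = -697.7 N, ΣF_y = 803.2 N.
For equilibrium the remaining force must supply (−ΣF_x, −ΣF_y) = (697.7, -803.2) N.
Magnitude = √((697.7)² + (-803.2)²) = 1064 N; direction = atan2(-803.2, 697.7) = 311.0°.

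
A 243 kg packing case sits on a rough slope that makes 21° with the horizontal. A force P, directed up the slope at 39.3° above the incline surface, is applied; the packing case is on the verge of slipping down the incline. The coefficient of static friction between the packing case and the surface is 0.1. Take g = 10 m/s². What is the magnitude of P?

P ≈ 906 N

On the verge of sliding down the incline, friction equals μN and acts up the slope.
Perpendicular: N + P sin 39.3° = W cos 21° = 2269 N.
Along incline: P cos 39.3° + μN = W sin 21° with W sin 21° = 870.8 N.
Solving the pair for P and N: P = 906.4 N, N = 1695 N (and f = μN = 169.5 N).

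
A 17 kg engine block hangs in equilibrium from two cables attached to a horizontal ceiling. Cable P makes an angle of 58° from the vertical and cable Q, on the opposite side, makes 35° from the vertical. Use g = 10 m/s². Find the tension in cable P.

T_P ≈ 97.6 N

Angles from the horizontal: cable P is 90° − 58° = 32°, cable Q is 90° − 35° = 55°.
Weight W = 17 × 10 = 170 N acts straight down.
Horizontal: T_P cos 32° = T_Q cos 55°  →  T_Q = 1.479 T_P.
Vertical: T_P sin 32° + T_Q sin 55° = 170.
Substituting the horizontal relation into the vertical equation gives 1.741 T_P = 170, so T_P = 97.64 N.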